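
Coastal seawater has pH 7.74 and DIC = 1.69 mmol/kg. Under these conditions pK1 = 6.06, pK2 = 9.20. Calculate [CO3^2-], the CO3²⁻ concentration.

α₂ = 1 / (1 + [H⁺]/K2 + [H⁺]²/(K1K2)) = 1 / (1 + 10^+1.46 + 10^-0.22)
   = 1 / (1 + 28.840 + 0.60256) = 1/30.443 = 0.03285
[CO3²⁻] = α₂ × DIC = 0.03285 × 1.69 = 0.0555 mmol/kg

[CO3²⁻] = 0.0555 mmol/kg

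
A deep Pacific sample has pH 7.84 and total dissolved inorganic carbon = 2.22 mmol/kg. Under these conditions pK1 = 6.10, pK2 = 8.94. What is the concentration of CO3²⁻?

[CO3²⁻] = 0.161 mmol/kg

α₂ = 1 / (1 + [H⁺]/K2 + [H⁺]²/(K1K2)) = 1 / (1 + 10^+1.10 + 10^-0.64)
   = 1 / (1 + 12.589 + 0.22909) = 1/13.818 = 0.07237
[CO3²⁻] = α₂ × DIC = 0.07237 × 2.22 = 0.161 mmol/kg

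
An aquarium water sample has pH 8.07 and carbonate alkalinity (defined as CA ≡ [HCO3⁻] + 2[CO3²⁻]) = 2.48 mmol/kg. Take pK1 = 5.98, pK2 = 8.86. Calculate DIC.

CA = [HCO3⁻] + 2[CO3²⁻] = (α₁ + 2α₂)·DIC
At pH 8.07: [H⁺]/K1 = 10^-2.09 = 0.0081283, K2/[H⁺] = 10^-0.79 = 0.16218
α₁ = 1/(1 + 0.0081283 + 0.16218) = 1/1.1703 = 0.8545; α₂ = α₁·K2/[H⁺] = 0.1386
α₁ + 2α₂ = 1.1316
DIC = CA / (α₁ + 2α₂) = 2.48 / 1.1316 = 2.19 mmol/kg

DIC = 2.19 mmol/kg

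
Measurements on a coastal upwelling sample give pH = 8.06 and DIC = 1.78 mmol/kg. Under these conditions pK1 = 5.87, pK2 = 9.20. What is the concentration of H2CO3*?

α₀ = 1 / (1 + K1/[H⁺] + K1K2/[H⁺]²) = 1 / (1 + 10^+2.19 + 10^+1.05)
   = 1 / (1 + 154.88 + 11.220) = 1/167.10 = 0.005984
[CO2*] = α₀ × DIC = 0.005984 × 1.78 = 0.0107 mmol/kg = 10.7 μmol/kg

[CO2*] = 10.7 μmol/kg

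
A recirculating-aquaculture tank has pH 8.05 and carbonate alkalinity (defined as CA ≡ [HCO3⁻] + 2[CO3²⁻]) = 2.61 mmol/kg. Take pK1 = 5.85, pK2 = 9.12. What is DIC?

DIC = 2.43 mmol/kg

CA = [HCO3⁻] + 2[CO3²⁻] = (α₁ + 2α₂)·DIC
At pH 8.05: [H⁺]/K1 = 10^-2.20 = 0.0063096, K2/[H⁺] = 10^-1.07 = 0.085114
α₁ = 1/(1 + 0.0063096 + 0.085114) = 1/1.0914 = 0.9162; α₂ = α₁·K2/[H⁺] = 0.07798
α₁ + 2α₂ = 1.0722
DIC = CA / (α₁ + 2α₂) = 2.61 / 1.0722 = 2.43 mmol/kg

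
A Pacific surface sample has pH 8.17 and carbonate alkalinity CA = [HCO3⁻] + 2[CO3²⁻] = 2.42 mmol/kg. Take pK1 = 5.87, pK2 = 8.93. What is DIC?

DIC = 2.12 mmol/kg

CA = [HCO3⁻] + 2[CO3²⁻] = (α₁ + 2α₂)·DIC
At pH 8.17: [H⁺]/K1 = 10^-2.30 = 0.0050119, K2/[H⁺] = 10^-0.76 = 0.17378
α₁ = 1/(1 + 0.0050119 + 0.17378) = 1/1.1788 = 0.8483; α₂ = α₁·K2/[H⁺] = 0.1474
α₁ + 2α₂ = 1.1432
DIC = CA / (α₁ + 2α₂) = 2.42 / 1.1432 = 2.12 mmol/kg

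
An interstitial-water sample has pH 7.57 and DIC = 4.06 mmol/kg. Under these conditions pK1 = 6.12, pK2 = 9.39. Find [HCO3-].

α₁ = 1 / (1 + [H⁺]/K1 + K2/[H⁺]) = 1 / (1 + 10^-1.45 + 10^-1.82)
   = 1 / (1 + 0.035481 + 0.015136) = 1/1.0506 = 0.9518
[HCO3⁻] = α₁ × DIC = 0.9518 × 4.06 = 3.86 mmol/kg

[HCO3⁻] = 3.86 mmol/kg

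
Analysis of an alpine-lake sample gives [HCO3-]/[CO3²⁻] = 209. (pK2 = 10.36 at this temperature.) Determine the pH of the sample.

pH = 8.04

From K2 = [H⁺][CO3²⁻]/[HCO3-]:  pH = pK2 − log₁₀([HCO3-]/[CO3²⁻])
log₁₀(209) = +2.320
pH = 10.36 − (+2.320) = 8.04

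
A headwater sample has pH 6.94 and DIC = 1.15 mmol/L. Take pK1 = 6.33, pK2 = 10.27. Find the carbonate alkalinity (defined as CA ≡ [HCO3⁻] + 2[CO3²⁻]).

CA = [HCO3⁻] + 2[CO3²⁻] = (α₁ + 2α₂)·DIC
At pH 6.94: [H⁺]/K1 = 10^-0.61 = 0.24547, K2/[H⁺] = 10^-3.33 = 0.00046774
α₁ = 1/(1 + 0.24547 + 0.00046774) = 1/1.2459 = 0.8026; α₂ = α₁·K2/[H⁺] = 0.0003754
α₁ + 2α₂ = 0.8034
CA = 0.8034 × 1.15 = 0.924 mmol/L

CA = 0.924 mmol/L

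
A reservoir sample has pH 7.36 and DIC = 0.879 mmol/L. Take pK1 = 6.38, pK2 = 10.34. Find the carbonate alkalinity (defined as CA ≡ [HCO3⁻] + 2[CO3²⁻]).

CA = 0.797 mmol/L

CA = [HCO3⁻] + 2[CO3²⁻] = (α₁ + 2α₂)·DIC
At pH 7.36: [H⁺]/K1 = 10^-0.98 = 0.10471, K2/[H⁺] = 10^-2.98 = 0.0010471
α₁ = 1/(1 + 0.10471 + 0.0010471) = 1/1.1058 = 0.9044; α₂ = α₁·K2/[H⁺] = 0.0009470
α₁ + 2α₂ = 0.9062
CA = 0.9062 × 0.879 = 0.797 mmol/L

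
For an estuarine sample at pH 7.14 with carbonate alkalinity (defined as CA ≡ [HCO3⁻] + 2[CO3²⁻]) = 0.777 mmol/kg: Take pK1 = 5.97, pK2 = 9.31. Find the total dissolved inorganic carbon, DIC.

DIC = 0.824 mmol/kg

CA = [HCO3⁻] + 2[CO3²⁻] = (α₁ + 2α₂)·DIC
At pH 7.14: [H⁺]/K1 = 10^-1.17 = 0.067608, K2/[H⁺] = 10^-2.17 = 0.0067608
α₁ = 1/(1 + 0.067608 + 0.0067608) = 1/1.0744 = 0.9308; α₂ = α₁·K2/[H⁺] = 0.006293
α₁ + 2α₂ = 0.9434
DIC = CA / (α₁ + 2α₂) = 0.777 / 0.9434 = 0.824 mmol/kg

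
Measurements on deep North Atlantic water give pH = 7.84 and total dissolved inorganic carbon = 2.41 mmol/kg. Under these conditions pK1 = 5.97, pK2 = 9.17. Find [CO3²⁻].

α₂ = 1 / (1 + [H⁺]/K2 + [H⁺]²/(K1K2)) = 1 / (1 + 10^+1.33 + 10^-0.54)
   = 1 / (1 + 21.380 + 0.28840) = 1/22.668 = 0.04412
[CO3²⁻] = α₂ × DIC = 0.04412 × 2.41 = 0.106 mmol/kg

[CO3²⁻] = 0.106 mmol/kg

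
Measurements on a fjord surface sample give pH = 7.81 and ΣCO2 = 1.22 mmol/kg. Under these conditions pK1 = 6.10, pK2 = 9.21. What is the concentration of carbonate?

[CO3²⁻] = 0.0458 mmol/kg

α₂ = 1 / (1 + [H⁺]/K2 + [H⁺]²/(K1K2)) = 1 / (1 + 10^+1.40 + 10^-0.31)
   = 1 / (1 + 25.119 + 0.48978) = 1/26.609 = 0.03758
[CO3²⁻] = α₂ × DIC = 0.03758 × 1.22 = 0.0458 mmol/kg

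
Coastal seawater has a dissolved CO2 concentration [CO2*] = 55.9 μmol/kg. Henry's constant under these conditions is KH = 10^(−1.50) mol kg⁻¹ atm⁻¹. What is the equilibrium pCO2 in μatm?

pCO2 = 1770 μatm

KH = 10^(−1.50) = 3.162×10^-2 mol kg⁻¹ atm⁻¹
pCO2 = [CO2*]/KH = 55.9×10^-6 / 3.162×10^-2 = 1.77×10^-3 atm = 1770 μatm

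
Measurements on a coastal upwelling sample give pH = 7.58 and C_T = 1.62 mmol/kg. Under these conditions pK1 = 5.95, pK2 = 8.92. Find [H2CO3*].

α₀ = 1 / (1 + K1/[H⁺] + K1K2/[H⁺]²) = 1 / (1 + 10^+1.63 + 10^+0.29)
   = 1 / (1 + 42.658 + 1.9498) = 1/45.608 = 0.02193
[CO2*] = α₀ × DIC = 0.02193 × 1.62 = 0.0355 mmol/kg

[CO2*] = 0.0355 mmol/kg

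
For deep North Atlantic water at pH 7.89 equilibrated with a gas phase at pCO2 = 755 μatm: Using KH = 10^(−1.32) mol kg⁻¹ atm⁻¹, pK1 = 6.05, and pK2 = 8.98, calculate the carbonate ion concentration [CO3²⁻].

[CO2*] = KH · pCO2 = 10^(−1.32) × 755×10^-6 = 3.614×10^-5 mol/kg
α₀ = 1/(1 + K1/[H⁺] + K1K2/[H⁺]²) = 1/(1 + 10^+1.84 + 10^+0.75) = 0.01319
DIC = [CO2*]/α₀ = 3.614×10^-5 / 0.01319 = 2.739 mmol/kg
[CO3²⁻] = α₂·DIC; α₂ = 0.07418, so [CO3²⁻] = 0.07418 × 2.739 = 0.203 mmol/kg

[CO3²⁻] = 0.203 mmol/kg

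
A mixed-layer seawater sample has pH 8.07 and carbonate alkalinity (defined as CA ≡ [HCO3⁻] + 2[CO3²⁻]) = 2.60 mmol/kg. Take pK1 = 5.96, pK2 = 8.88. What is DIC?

CA = [HCO3⁻] + 2[CO3²⁻] = (α₁ + 2α₂)·DIC
At pH 8.07: [H⁺]/K1 = 10^-2.11 = 0.0077625, K2/[H⁺] = 10^-0.81 = 0.15488
α₁ = 1/(1 + 0.0077625 + 0.15488) = 1/1.1626 = 0.8601; α₂ = α₁·K2/[H⁺] = 0.1332
α₁ + 2α₂ = 1.1265
DIC = CA / (α₁ + 2α₂) = 2.60 / 1.1265 = 2.31 mmol/kg

DIC = 2.31 mmol/kg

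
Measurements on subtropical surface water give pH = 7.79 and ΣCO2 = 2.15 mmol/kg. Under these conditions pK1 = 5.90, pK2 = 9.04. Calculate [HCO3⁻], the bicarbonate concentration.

α₁ = 1 / (1 + [H⁺]/K1 + K2/[H⁺]) = 1 / (1 + 10^-1.89 + 10^-1.25)
   = 1 / (1 + 0.012882 + 0.056234) = 1/1.0691 = 0.9354
[HCO3⁻] = α₁ × DIC = 0.9354 × 2.15 = 2.01 mmol/kg

[HCO3⁻] = 2.01 mmol/kg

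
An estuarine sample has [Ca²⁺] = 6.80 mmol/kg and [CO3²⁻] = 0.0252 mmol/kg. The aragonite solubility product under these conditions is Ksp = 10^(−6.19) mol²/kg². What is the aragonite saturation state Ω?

Ω = 0.265

Ksp = 10^(−6.19) = 6.457×10^-7
Ω = [Ca²⁺][CO3²⁻]/Ksp = (6.80×10^-3)(0.0252×10^-3) / 6.457×10^-7 = 0.265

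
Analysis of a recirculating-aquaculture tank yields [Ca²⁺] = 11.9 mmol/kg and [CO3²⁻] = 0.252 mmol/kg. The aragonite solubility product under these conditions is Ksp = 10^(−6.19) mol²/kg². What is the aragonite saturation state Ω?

Ksp = 10^(−6.19) = 6.457×10^-7
Ω = [Ca²⁺][CO3²⁻]/Ksp = (11.9×10^-3)(0.252×10^-3) / 6.457×10^-7 = 4.64

Ω = 4.64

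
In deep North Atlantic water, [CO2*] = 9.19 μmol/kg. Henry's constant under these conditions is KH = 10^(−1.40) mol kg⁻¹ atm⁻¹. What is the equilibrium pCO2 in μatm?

pCO2 = 231 μatm

KH = 10^(−1.40) = 3.981×10^-2 mol kg⁻¹ atm⁻¹
pCO2 = [CO2*]/KH = 9.19×10^-6 / 3.981×10^-2 = 2.31×10^-4 atm = 231 μatm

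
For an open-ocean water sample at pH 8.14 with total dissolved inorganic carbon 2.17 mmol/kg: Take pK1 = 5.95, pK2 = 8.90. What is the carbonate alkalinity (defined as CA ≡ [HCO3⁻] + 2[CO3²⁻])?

CA = 2.48 mmol/kg

CA = [HCO3⁻] + 2[CO3²⁻] = (α₁ + 2α₂)·DIC
At pH 8.14: [H⁺]/K1 = 10^-2.19 = 0.0064565, K2/[H⁺] = 10^-0.76 = 0.17378
α₁ = 1/(1 + 0.0064565 + 0.17378) = 1/1.1802 = 0.8473; α₂ = α₁·K2/[H⁺] = 0.1472
α₁ + 2α₂ = 1.1418
CA = 1.1418 × 2.17 = 2.48 mmol/kg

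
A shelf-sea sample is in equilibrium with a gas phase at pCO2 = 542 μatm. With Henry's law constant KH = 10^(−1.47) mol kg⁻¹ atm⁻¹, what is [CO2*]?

[CO2*] = 18.4 μmol/kg

KH = 10^(−1.47) = 3.388×10^-2 mol kg⁻¹ atm⁻¹
[CO2*] = KH · pCO2 = 3.388×10^-2 × 542×10^-6 atm = 1.84×10^-5 mol/kg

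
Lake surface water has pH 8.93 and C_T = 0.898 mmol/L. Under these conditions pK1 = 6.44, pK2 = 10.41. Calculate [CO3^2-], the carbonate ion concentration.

[CO3²⁻] = 0.0287 mmol/L

α₂ = 1 / (1 + [H⁺]/K2 + [H⁺]²/(K1K2)) = 1 / (1 + 10^+1.48 + 10^-1.01)
   = 1 / (1 + 30.200 + 0.097724) = 1/31.297 = 0.03195
[CO3²⁻] = α₂ × DIC = 0.03195 × 0.898 = 0.0287 mmol/L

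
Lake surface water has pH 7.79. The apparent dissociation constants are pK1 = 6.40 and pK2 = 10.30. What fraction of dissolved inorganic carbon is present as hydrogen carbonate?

α₁ = 1 / (1 + [H⁺]/K1 + K2/[H⁺]) = 1 / (1 + 10^-1.39 + 10^-2.51)
   = 1 / (1 + 0.040738 + 0.0030903) = 1/1.0438 = 0.9580

α₁ = 0.958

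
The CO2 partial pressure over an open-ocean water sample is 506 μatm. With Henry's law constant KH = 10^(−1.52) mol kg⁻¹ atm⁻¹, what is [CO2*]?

KH = 10^(−1.52) = 3.020×10^-2 mol kg⁻¹ atm⁻¹
[CO2*] = KH · pCO2 = 3.020×10^-2 × 506×10^-6 atm = 1.53×10^-5 mol/kg

[CO2*] = 15.3 μmol/kg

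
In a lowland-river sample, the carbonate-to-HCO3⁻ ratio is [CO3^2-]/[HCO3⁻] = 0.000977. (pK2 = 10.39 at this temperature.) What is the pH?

pH = 7.38

From K2 = [H⁺][CO3^2-]/[HCO3⁻]:  pH = pK2 + log₁₀([CO3^2-]/[HCO3⁻])
log₁₀(0.000977) = -3.010
pH = 10.39 + (-3.010) = 7.38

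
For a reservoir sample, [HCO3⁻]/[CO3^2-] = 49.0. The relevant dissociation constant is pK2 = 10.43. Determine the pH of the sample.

From K2 = [H⁺][CO3^2-]/[HCO3⁻]:  pH = pK2 − log₁₀([HCO3⁻]/[CO3^2-])
log₁₀(49.0) = +1.690
pH = 10.43 − (+1.690) = 8.74

pH = 8.74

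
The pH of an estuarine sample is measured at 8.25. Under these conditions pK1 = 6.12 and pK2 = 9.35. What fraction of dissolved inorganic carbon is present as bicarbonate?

α₁ = 1 / (1 + [H⁺]/K1 + K2/[H⁺]) = 1 / (1 + 10^-2.13 + 10^-1.10)
   = 1 / (1 + 0.0074131 + 0.079433) = 1/1.0868 = 0.9201

α₁ = 0.920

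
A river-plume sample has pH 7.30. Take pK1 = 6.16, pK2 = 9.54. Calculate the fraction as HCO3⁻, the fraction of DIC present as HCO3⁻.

α₁ = 1 / (1 + [H⁺]/K1 + K2/[H⁺]) = 1 / (1 + 10^-1.14 + 10^-2.24)
   = 1 / (1 + 0.072444 + 0.0057544) = 1/1.0782 = 0.9275

α₁ = 0.927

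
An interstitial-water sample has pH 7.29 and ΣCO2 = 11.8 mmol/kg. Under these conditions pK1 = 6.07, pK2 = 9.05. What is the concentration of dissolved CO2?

[CO2*] = 0.660 mmol/kg

α₀ = 1 / (1 + K1/[H⁺] + K1K2/[H⁺]²) = 1 / (1 + 10^+1.22 + 10^-0.54)
   = 1 / (1 + 16.596 + 0.28840) = 1/17.884 = 0.05592
[CO2*] = α₀ × DIC = 0.05592 × 11.8 = 0.660 mmol/kg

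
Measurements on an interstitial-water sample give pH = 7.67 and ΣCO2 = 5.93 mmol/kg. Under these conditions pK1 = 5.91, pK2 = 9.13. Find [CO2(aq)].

α₀ = 1 / (1 + K1/[H⁺] + K1K2/[H⁺]²) = 1 / (1 + 10^+1.76 + 10^+0.30)
   = 1 / (1 + 57.544 + 1.9953) = 1/60.539 = 0.01652
[CO2*] = α₀ × DIC = 0.01652 × 5.93 = 0.0980 mmol/kg

[CO2*] = 0.0980 mmol/kg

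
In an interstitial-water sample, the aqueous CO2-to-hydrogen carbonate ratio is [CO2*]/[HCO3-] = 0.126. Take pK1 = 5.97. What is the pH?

From K1 = [H⁺][HCO3-]/[CO2*]:  pH = pK1 − log₁₀([CO2*]/[HCO3-])
log₁₀(0.126) = -0.900
pH = 5.97 − (-0.900) = 6.87

pH = 6.87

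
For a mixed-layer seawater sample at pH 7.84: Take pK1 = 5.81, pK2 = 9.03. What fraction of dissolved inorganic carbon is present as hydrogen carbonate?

α₁ = 1 / (1 + [H⁺]/K1 + K2/[H⁺]) = 1 / (1 + 10^-2.03 + 10^-1.19)
   = 1 / (1 + 0.0093325 + 0.064565) = 1/1.0739 = 0.9312

α₁ = 0.931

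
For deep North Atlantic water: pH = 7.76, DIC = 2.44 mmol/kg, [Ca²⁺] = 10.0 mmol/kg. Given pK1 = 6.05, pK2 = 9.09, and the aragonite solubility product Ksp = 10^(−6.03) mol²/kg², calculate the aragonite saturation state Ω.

α₂ = 1 / (1 + [H⁺]/K2 + [H⁺]²/(K1K2)) = 1 / (1 + 10^+1.33 + 10^-0.38)
   = 1 / (1 + 21.380 + 0.41687) = 1/22.796 = 0.04387
[CO3²⁻] = α₂ × DIC = 0.04387 × 2.44 = 0.1070 mmol/kg
Ksp = 10^(−6.03) = 9.333×10^-7
Ω = [Ca²⁺][CO3²⁻]/Ksp = (10.0×10^-3)(1.070×10^-4) / 9.333×10^-7 = 1.15

Ω = 1.15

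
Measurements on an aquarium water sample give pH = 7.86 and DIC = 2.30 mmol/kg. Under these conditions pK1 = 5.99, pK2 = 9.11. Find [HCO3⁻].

α₁ = 1 / (1 + [H⁺]/K1 + K2/[H⁺]) = 1 / (1 + 10^-1.87 + 10^-1.25)
   = 1 / (1 + 0.013490 + 0.056234) = 1/1.0697 = 0.9348
[HCO3⁻] = α₁ × DIC = 0.9348 × 2.30 = 2.15 mmol/kg

[HCO3⁻] = 2.15 mmol/kg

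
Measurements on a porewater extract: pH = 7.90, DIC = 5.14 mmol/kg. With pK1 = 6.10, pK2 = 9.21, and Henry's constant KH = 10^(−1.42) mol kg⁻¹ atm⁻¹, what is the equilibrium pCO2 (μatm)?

α₀ = 1 / (1 + K1/[H⁺] + K1K2/[H⁺]²) = 1 / (1 + 10^+1.80 + 10^+0.49)
   = 1 / (1 + 63.096 + 3.0903) = 1/67.186 = 0.01488
[CO2*] = α₀ × DIC = 0.01488 × 5.14 = 0.07650 mmol/kg
pCO2 = [CO2*]/KH = 7.650×10^-5 / 3.802×10^-2 = 2010 μatm

pCO2 = 2010 μatm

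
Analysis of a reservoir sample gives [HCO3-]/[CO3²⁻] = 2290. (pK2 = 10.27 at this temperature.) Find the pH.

From K2 = [H⁺][CO3²⁻]/[HCO3-]:  pH = pK2 − log₁₀([HCO3-]/[CO3²⁻])
log₁₀(2290) = +3.360
pH = 10.27 − (+3.360) = 6.91

pH = 6.91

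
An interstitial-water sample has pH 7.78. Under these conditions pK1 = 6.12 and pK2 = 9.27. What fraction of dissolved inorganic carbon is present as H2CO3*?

α₀ = 1 / (1 + K1/[H⁺] + K1K2/[H⁺]²) = 1 / (1 + 10^+1.66 + 10^+0.17)
   = 1 / (1 + 45.709 + 1.4791) = 1/48.188 = 0.02075

α₀ = 0.0208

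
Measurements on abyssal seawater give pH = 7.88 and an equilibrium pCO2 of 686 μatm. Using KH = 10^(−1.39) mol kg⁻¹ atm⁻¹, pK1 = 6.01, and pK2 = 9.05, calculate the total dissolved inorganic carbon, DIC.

[CO2*] = KH · pCO2 = 10^(−1.39) × 686×10^-6 = 2.795×10^-5 mol/kg
α₀ = 1/(1 + K1/[H⁺] + K1K2/[H⁺]²) = 1/(1 + 10^+1.87 + 10^+0.70) = 0.01248
DIC = [CO2*]/α₀ = 2.795×10^-5 / 0.01248 = 2.24 mmol/kg

DIC = 2.24 mmol/kg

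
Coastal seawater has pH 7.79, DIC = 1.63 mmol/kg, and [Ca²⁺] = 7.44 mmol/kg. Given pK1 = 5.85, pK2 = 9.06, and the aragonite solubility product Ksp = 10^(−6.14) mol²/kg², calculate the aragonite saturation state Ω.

α₂ = 1 / (1 + [H⁺]/K2 + [H⁺]²/(K1K2)) = 1 / (1 + 10^+1.27 + 10^-0.67)
   = 1 / (1 + 18.621 + 0.21380) = 1/19.835 = 0.05042
[CO3²⁻] = α₂ × DIC = 0.05042 × 1.63 = 0.08218 mmol/kg
Ksp = 10^(−6.14) = 7.244×10^-7
Ω = [Ca²⁺][CO3²⁻]/Ksp = (7.44×10^-3)(8.218×10^-5) / 7.244×10^-7 = 0.844

Ω = 0.844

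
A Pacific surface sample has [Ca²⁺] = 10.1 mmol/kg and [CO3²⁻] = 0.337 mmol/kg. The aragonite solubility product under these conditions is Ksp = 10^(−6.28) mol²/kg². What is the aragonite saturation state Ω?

Ω = 6.49

Ksp = 10^(−6.28) = 5.248×10^-7
Ω = [Ca²⁺][CO3²⁻]/Ksp = (10.1×10^-3)(0.337×10^-3) / 5.248×10^-7 = 6.49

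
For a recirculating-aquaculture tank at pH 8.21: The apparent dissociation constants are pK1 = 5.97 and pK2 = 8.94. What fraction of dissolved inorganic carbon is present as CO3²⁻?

α₂ = 1 / (1 + [H⁺]/K2 + [H⁺]²/(K1K2)) = 1 / (1 + 10^+0.73 + 10^-1.51)
   = 1 / (1 + 5.3703 + 0.030903) = 1/6.4012 = 0.1562

α₂ = 0.156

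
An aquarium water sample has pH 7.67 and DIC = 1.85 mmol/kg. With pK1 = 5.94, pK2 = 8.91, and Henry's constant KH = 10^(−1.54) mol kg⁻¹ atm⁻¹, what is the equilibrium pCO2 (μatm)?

pCO2 = 1110 μatm

α₀ = 1 / (1 + K1/[H⁺] + K1K2/[H⁺]²) = 1 / (1 + 10^+1.73 + 10^+0.49)
   = 1 / (1 + 53.703 + 3.0903) = 1/57.793 = 0.01730
[CO2*] = α₀ × DIC = 0.01730 × 1.85 = 0.03201 mmol/kg
pCO2 = [CO2*]/KH = 3.201×10^-5 / 2.884×10^-2 = 1110 μatm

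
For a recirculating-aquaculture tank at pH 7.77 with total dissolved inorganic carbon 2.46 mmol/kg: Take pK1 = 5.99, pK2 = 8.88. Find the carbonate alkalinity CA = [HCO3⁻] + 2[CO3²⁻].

CA = [HCO3⁻] + 2[CO3²⁻] = (α₁ + 2α₂)·DIC
At pH 7.77: [H⁺]/K1 = 10^-1.78 = 0.016596, K2/[H⁺] = 10^-1.11 = 0.077625
α₁ = 1/(1 + 0.016596 + 0.077625) = 1/1.0942 = 0.9139; α₂ = α₁·K2/[H⁺] = 0.07094
α₁ + 2α₂ = 1.0558
CA = 1.0558 × 2.46 = 2.60 mmol/kg

CA = 2.60 mmol/kg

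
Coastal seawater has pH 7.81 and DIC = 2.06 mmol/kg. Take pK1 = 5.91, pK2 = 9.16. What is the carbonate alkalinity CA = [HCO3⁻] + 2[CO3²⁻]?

CA = [HCO3⁻] + 2[CO3²⁻] = (α₁ + 2α₂)·DIC
At pH 7.81: [H⁺]/K1 = 10^-1.90 = 0.012589, K2/[H⁺] = 10^-1.35 = 0.044668
α₁ = 1/(1 + 0.012589 + 0.044668) = 1/1.0573 = 0.9458; α₂ = α₁·K2/[H⁺] = 0.04225
α₁ + 2α₂ = 1.0303
CA = 1.0303 × 2.06 = 2.12 mmol/kg

CA = 2.12 mmol/kg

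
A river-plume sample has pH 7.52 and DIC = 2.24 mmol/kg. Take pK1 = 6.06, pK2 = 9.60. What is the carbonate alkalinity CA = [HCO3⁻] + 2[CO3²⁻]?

CA = 2.18 mmol/kg

CA = [HCO3⁻] + 2[CO3²⁻] = (α₁ + 2α₂)·DIC
At pH 7.52: [H⁺]/K1 = 10^-1.46 = 0.034674, K2/[H⁺] = 10^-2.08 = 0.0083176
α₁ = 1/(1 + 0.034674 + 0.0083176) = 1/1.0430 = 0.9588; α₂ = α₁·K2/[H⁺] = 0.007975
α₁ + 2α₂ = 0.9747
CA = 0.9747 × 2.24 = 2.18 mmol/kg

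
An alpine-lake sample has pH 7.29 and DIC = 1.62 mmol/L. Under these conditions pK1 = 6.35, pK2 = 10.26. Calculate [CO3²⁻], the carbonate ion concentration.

[CO3²⁻] = 1.56 μmol/L

α₂ = 1 / (1 + [H⁺]/K2 + [H⁺]²/(K1K2)) = 1 / (1 + 10^+2.97 + 10^+2.03)
   = 1 / (1 + 933.25 + 107.15) = 1/1041.4 = 0.0009602
[CO3²⁻] = α₂ × DIC = 0.0009602 × 1.62 = 0.00156 mmol/L = 1.56 μmol/L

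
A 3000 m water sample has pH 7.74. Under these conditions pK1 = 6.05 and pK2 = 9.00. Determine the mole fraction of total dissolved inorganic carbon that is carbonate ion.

α₂ = 0.0511

α₂ = 1 / (1 + [H⁺]/K2 + [H⁺]²/(K1K2)) = 1 / (1 + 10^+1.26 + 10^-0.43)
   = 1 / (1 + 18.197 + 0.37154) = 1/19.569 = 0.05110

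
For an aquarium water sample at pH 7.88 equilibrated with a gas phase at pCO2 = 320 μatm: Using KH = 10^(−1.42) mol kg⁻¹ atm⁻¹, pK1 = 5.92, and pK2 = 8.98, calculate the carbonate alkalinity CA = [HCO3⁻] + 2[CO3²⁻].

CA = 1.29 mmol/kg

[CO2*] = KH · pCO2 = 10^(−1.42) × 320×10^-6 = 1.217×10^-5 mol/kg
α₀ = 1/(1 + K1/[H⁺] + K1K2/[H⁺]²) = 1/(1 + 10^+1.96 + 10^+0.86) = 0.01006
DIC = [CO2*]/α₀ = 1.217×10^-5 / 0.01006 = 1.210 mmol/kg
CA = (α₁ + 2α₂)·DIC = (0.9171 + 2×0.07285) × 1.210 = 1.29 mmol/kg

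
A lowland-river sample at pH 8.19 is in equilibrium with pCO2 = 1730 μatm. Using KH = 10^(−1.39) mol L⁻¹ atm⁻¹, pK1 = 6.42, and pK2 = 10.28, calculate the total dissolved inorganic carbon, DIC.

[CO2*] = KH · pCO2 = 10^(−1.39) × 1730×10^-6 = 7.048×10^-5 mol/L
α₀ = 1/(1 + K1/[H⁺] + K1K2/[H⁺]²) = 1/(1 + 10^+1.77 + 10^-0.32) = 0.01657
DIC = [CO2*]/α₀ = 7.048×10^-5 / 0.01657 = 4.25 mmol/L

DIC = 4.25 mmol/L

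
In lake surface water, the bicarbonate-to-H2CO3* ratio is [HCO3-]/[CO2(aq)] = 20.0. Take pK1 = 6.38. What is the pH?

pH = 7.68

From K1 = [H⁺][HCO3-]/[CO2(aq)]:  pH = pK1 + log₁₀([HCO3-]/[CO2(aq)])
log₁₀(20.0) = +1.301
pH = 6.38 + (+1.301) = 7.68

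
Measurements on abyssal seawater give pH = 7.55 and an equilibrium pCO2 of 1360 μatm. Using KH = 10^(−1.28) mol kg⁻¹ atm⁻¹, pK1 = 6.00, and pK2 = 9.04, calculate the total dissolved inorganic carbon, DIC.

[CO2*] = KH · pCO2 = 10^(−1.28) × 1360×10^-6 = 7.137×10^-5 mol/kg
α₀ = 1/(1 + K1/[H⁺] + K1K2/[H⁺]²) = 1/(1 + 10^+1.55 + 10^+0.06) = 0.02657
DIC = [CO2*]/α₀ = 7.137×10^-5 / 0.02657 = 2.69 mmol/kg

DIC = 2.69 mmol/kg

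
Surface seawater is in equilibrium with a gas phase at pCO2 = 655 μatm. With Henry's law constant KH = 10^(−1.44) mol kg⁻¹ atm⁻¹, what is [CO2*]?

KH = 10^(−1.44) = 3.631×10^-2 mol kg⁻¹ atm⁻¹
[CO2*] = KH · pCO2 = 3.631×10^-2 × 655×10^-6 atm = 2.38×10^-5 mol/kg

[CO2*] = 23.8 μmol/kg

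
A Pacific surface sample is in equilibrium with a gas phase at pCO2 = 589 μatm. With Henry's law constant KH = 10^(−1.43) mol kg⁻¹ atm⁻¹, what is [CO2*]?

[CO2*] = 21.9 μmol/kg

KH = 10^(−1.43) = 3.715×10^-2 mol kg⁻¹ atm⁻¹
[CO2*] = KH · pCO2 = 3.715×10^-2 × 589×10^-6 atm = 2.19×10^-5 mol/kg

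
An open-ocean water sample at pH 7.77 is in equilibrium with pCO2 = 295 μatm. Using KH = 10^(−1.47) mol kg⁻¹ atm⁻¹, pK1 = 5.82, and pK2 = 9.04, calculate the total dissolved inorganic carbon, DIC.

DIC = 0.949 mmol/kg

[CO2*] = KH · pCO2 = 10^(−1.47) × 295×10^-6 = 9.996×10^-6 mol/kg
α₀ = 1/(1 + K1/[H⁺] + K1K2/[H⁺]²) = 1/(1 + 10^+1.95 + 10^+0.68) = 0.01054
DIC = [CO2*]/α₀ = 9.996×10^-6 / 0.01054 = 0.949 mmol/kg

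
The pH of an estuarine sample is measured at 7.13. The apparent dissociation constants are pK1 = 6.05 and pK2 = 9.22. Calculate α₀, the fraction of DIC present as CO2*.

α₀ = 0.0762

α₀ = 1 / (1 + K1/[H⁺] + K1K2/[H⁺]²) = 1 / (1 + 10^+1.08 + 10^-1.01)
   = 1 / (1 + 12.023 + 0.097724) = 1/13.120 = 0.07622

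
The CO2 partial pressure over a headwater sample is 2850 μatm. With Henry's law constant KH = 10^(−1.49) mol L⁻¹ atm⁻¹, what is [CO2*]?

[CO2*] = 92.2 μmol/L

KH = 10^(−1.49) = 3.236×10^-2 mol L⁻¹ atm⁻¹
[CO2*] = KH · pCO2 = 3.236×10^-2 × 2850×10^-6 atm = 9.22×10^-5 mol/L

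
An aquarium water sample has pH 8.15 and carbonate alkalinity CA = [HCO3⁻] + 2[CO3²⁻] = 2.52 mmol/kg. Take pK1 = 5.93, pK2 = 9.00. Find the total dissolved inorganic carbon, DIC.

CA = [HCO3⁻] + 2[CO3²⁻] = (α₁ + 2α₂)·DIC
At pH 8.15: [H⁺]/K1 = 10^-2.22 = 0.0060256, K2/[H⁺] = 10^-0.85 = 0.14125
α₁ = 1/(1 + 0.0060256 + 0.14125) = 1/1.1473 = 0.8716; α₂ = α₁·K2/[H⁺] = 0.1231
α₁ + 2α₂ = 1.1179
DIC = CA / (α₁ + 2α₂) = 2.52 / 1.1179 = 2.25 mmol/kg

DIC = 2.25 mmol/kg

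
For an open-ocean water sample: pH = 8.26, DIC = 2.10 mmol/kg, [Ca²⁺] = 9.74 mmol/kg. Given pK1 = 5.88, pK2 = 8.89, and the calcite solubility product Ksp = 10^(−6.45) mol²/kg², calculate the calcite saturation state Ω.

α₂ = 1 / (1 + [H⁺]/K2 + [H⁺]²/(K1K2)) = 1 / (1 + 10^+0.63 + 10^-1.75)
   = 1 / (1 + 4.2658 + 0.017783) = 1/5.2836 = 0.1893
[CO3²⁻] = α₂ × DIC = 0.1893 × 2.10 = 0.3975 mmol/kg
Ksp = 10^(−6.45) = 3.548×10^-7
Ω = [Ca²⁺][CO3²⁻]/Ksp = (9.74×10^-3)(3.975×10^-4) / 3.548×10^-7 = 10.9

Ω = 10.9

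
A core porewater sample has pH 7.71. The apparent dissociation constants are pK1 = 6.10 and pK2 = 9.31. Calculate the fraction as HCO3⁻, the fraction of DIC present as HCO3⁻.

α₁ = 0.953

α₁ = 1 / (1 + [H⁺]/K1 + K2/[H⁺]) = 1 / (1 + 10^-1.61 + 10^-1.60)
   = 1 / (1 + 0.024547 + 0.025119) = 1/1.0497 = 0.9527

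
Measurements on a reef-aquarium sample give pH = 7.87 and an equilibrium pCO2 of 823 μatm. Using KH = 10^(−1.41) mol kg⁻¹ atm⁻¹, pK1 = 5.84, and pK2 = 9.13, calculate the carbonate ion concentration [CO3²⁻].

[CO2*] = KH · pCO2 = 10^(−1.41) × 823×10^-6 = 3.202×10^-5 mol/kg
α₀ = 1/(1 + K1/[H⁺] + K1K2/[H⁺]²) = 1/(1 + 10^+2.03 + 10^+0.77) = 0.008769
DIC = [CO2*]/α₀ = 3.202×10^-5 / 0.008769 = 3.651 mmol/kg
[CO3²⁻] = α₂·DIC; α₂ = 0.05163, so [CO3²⁻] = 0.05163 × 3.651 = 0.189 mmol/kg

[CO3²⁻] = 0.189 mmol/kg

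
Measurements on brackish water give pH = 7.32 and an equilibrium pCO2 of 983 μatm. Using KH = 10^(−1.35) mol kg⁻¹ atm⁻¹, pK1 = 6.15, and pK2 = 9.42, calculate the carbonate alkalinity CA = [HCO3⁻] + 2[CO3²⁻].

[CO2*] = KH · pCO2 = 10^(−1.35) × 983×10^-6 = 4.391×10^-5 mol/kg
α₀ = 1/(1 + K1/[H⁺] + K1K2/[H⁺]²) = 1/(1 + 10^+1.17 + 10^-0.93) = 0.06286
DIC = [CO2*]/α₀ = 4.391×10^-5 / 0.06286 = 0.6985 mmol/kg
CA = (α₁ + 2α₂)·DIC = (0.9298 + 2×0.007385) × 0.6985 = 0.660 mmol/kg

CA = 0.660 mmol/kg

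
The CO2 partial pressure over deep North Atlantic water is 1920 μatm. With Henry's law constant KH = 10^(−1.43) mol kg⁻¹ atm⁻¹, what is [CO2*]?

[CO2*] = 71.3 μmol/kg

KH = 10^(−1.43) = 3.715×10^-2 mol kg⁻¹ atm⁻¹
[CO2*] = KH · pCO2 = 3.715×10^-2 × 1920×10^-6 atm = 7.13×10^-5 mol/kg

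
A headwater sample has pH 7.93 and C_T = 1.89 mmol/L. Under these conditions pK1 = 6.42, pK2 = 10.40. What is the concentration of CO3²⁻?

[CO3²⁻] = 6.19 μmol/L

α₂ = 1 / (1 + [H⁺]/K2 + [H⁺]²/(K1K2)) = 1 / (1 + 10^+2.47 + 10^+0.96)
   = 1 / (1 + 295.12 + 9.1201) = 1/305.24 = 0.003276
[CO3²⁻] = α₂ × DIC = 0.003276 × 1.89 = 0.00619 mmol/L = 6.19 μmol/L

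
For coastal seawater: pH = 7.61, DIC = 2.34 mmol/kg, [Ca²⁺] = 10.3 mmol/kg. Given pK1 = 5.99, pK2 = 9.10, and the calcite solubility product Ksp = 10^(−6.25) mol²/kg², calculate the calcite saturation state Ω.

α₂ = 1 / (1 + [H⁺]/K2 + [H⁺]²/(K1K2)) = 1 / (1 + 10^+1.49 + 10^-0.13)
   = 1 / (1 + 30.903 + 0.74131) = 1/32.644 = 0.03063
[CO3²⁻] = α₂ × DIC = 0.03063 × 2.34 = 0.07168 mmol/kg
Ksp = 10^(−6.25) = 5.623×10^-7
Ω = [Ca²⁺][CO3²⁻]/Ksp = (10.3×10^-3)(7.168×10^-5) / 5.623×10^-7 = 1.31

Ω = 1.31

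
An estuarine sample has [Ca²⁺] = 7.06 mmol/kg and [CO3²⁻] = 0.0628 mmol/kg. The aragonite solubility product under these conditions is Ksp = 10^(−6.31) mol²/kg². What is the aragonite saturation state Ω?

Ksp = 10^(−6.31) = 4.898×10^-7
Ω = [Ca²⁺][CO3²⁻]/Ksp = (7.06×10^-3)(0.0628×10^-3) / 4.898×10^-7 = 0.905

Ω = 0.905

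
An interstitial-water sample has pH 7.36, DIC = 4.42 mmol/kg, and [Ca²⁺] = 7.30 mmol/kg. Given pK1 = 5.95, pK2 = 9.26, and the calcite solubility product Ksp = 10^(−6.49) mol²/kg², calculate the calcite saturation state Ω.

Ω = 1.19

α₂ = 1 / (1 + [H⁺]/K2 + [H⁺]²/(K1K2)) = 1 / (1 + 10^+1.90 + 10^+0.49)
   = 1 / (1 + 79.433 + 3.0903) = 1/83.523 = 0.01197
[CO3²⁻] = α₂ × DIC = 0.01197 × 4.42 = 0.05292 mmol/kg
Ksp = 10^(−6.49) = 3.236×10^-7
Ω = [Ca²⁺][CO3²⁻]/Ksp = (7.30×10^-3)(5.292×10^-5) / 3.236×10^-7 = 1.19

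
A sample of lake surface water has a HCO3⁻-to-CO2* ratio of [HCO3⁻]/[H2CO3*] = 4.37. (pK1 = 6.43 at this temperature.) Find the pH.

pH = 7.07

From K1 = [H⁺][HCO3⁻]/[H2CO3*]:  pH = pK1 + log₁₀([HCO3⁻]/[H2CO3*])
log₁₀(4.37) = +0.640
pH = 6.43 + (+0.640) = 7.07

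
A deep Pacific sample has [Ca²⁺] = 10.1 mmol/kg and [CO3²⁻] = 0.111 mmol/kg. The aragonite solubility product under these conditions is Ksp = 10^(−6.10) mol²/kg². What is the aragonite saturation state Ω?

Ksp = 10^(−6.10) = 7.943×10^-7
Ω = [Ca²⁺][CO3²⁻]/Ksp = (10.1×10^-3)(0.111×10^-3) / 7.943×10^-7 = 1.41

Ω = 1.41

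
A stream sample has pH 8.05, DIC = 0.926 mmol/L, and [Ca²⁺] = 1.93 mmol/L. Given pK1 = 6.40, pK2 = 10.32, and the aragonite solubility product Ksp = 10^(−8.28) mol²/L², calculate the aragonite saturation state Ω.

Ω = 1.78

α₂ = 1 / (1 + [H⁺]/K2 + [H⁺]²/(K1K2)) = 1 / (1 + 10^+2.27 + 10^+0.62)
   = 1 / (1 + 186.21 + 4.1687) = 1/191.38 = 0.005225
[CO3²⁻] = α₂ × DIC = 0.005225 × 0.926 = 0.004839 mmol/L = 4.839 μmol/L
Ksp = 10^(−8.28) = 5.248×10^-9
Ω = [Ca²⁺][CO3²⁻]/Ksp = (1.93×10^-3)(4.839×10^-6) / 5.248×10^-9 = 1.78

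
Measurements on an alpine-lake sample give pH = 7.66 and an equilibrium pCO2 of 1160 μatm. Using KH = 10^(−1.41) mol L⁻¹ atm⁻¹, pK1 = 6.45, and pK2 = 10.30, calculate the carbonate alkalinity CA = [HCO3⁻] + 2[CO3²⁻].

CA = 0.735 mmol/L

[CO2*] = KH · pCO2 = 10^(−1.41) × 1160×10^-6 = 4.513×10^-5 mol/L
α₀ = 1/(1 + K1/[H⁺] + K1K2/[H⁺]²) = 1/(1 + 10^+1.21 + 10^-1.43) = 0.05795
DIC = [CO2*]/α₀ = 4.513×10^-5 / 0.05795 = 0.7787 mmol/L
CA = (α₁ + 2α₂)·DIC = (0.9399 + 2×0.002153) × 0.7787 = 0.735 mmol/L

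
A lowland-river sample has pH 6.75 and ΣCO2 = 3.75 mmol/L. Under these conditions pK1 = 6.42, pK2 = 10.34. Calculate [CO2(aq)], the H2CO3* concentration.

α₀ = 1 / (1 + K1/[H⁺] + K1K2/[H⁺]²) = 1 / (1 + 10^+0.33 + 10^-3.26)
   = 1 / (1 + 2.1380 + 0.00054954) = 1/3.1385 = 0.3186
[CO2*] = α₀ × DIC = 0.3186 × 3.75 = 1.19 mmol/L

[CO2*] = 1.19 mmol/L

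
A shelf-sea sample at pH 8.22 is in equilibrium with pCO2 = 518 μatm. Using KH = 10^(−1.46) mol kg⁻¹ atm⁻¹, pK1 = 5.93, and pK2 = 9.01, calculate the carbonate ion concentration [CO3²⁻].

[CO3²⁻] = 0.568 mmol/kg

[CO2*] = KH · pCO2 = 10^(−1.46) × 518×10^-6 = 1.796×10^-5 mol/kg
α₀ = 1/(1 + K1/[H⁺] + K1K2/[H⁺]²) = 1/(1 + 10^+2.29 + 10^+1.50) = 0.004394
DIC = [CO2*]/α₀ = 1.796×10^-5 / 0.004394 = 4.088 mmol/kg
[CO3²⁻] = α₂·DIC; α₂ = 0.1389, so [CO3²⁻] = 0.1389 × 4.088 = 0.568 mmol/kg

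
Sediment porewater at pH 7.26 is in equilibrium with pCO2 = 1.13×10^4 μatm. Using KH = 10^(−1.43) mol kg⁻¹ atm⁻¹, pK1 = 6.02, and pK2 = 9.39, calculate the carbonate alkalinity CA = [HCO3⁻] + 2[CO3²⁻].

CA = 7.40 mmol/kg

[CO2*] = KH · pCO2 = 10^(−1.43) × 1.13×10^4×10^-6 = 4.198×10^-4 mol/kg
α₀ = 1/(1 + K1/[H⁺] + K1K2/[H⁺]²) = 1/(1 + 10^+1.24 + 10^-0.89) = 0.05403
DIC = [CO2*]/α₀ = 4.198×10^-4 / 0.05403 = 7.770 mmol/kg
CA = (α₁ + 2α₂)·DIC = (0.9390 + 2×0.006961) × 7.770 = 7.40 mmol/kg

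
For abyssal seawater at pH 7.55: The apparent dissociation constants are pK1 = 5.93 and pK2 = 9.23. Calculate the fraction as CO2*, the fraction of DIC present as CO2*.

α₀ = 0.0230

α₀ = 1 / (1 + K1/[H⁺] + K1K2/[H⁺]²) = 1 / (1 + 10^+1.62 + 10^-0.06)
   = 1 / (1 + 41.687 + 0.87096) = 1/43.558 = 0.02296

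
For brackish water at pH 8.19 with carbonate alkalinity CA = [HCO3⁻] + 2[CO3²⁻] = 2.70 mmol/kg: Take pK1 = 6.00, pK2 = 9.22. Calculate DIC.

CA = [HCO3⁻] + 2[CO3²⁻] = (α₁ + 2α₂)·DIC
At pH 8.19: [H⁺]/K1 = 10^-2.19 = 0.0064565, K2/[H⁺] = 10^-1.03 = 0.093325
α₁ = 1/(1 + 0.0064565 + 0.093325) = 1/1.0998 = 0.9093; α₂ = α₁·K2/[H⁺] = 0.08486
α₁ + 2α₂ = 1.0790
DIC = CA / (α₁ + 2α₂) = 2.70 / 1.0790 = 2.50 mmol/kg

DIC = 2.50 mmol/kg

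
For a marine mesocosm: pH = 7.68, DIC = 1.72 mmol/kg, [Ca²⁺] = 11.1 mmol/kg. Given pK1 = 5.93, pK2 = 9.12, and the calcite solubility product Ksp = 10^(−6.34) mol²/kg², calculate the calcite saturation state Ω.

α₂ = 1 / (1 + [H⁺]/K2 + [H⁺]²/(K1K2)) = 1 / (1 + 10^+1.44 + 10^-0.31)
   = 1 / (1 + 27.542 + 0.48978) = 1/29.032 = 0.03444
[CO3²⁻] = α₂ × DIC = 0.03444 × 1.72 = 0.05924 mmol/kg
Ksp = 10^(−6.34) = 4.571×10^-7
Ω = [Ca²⁺][CO3²⁻]/Ksp = (11.1×10^-3)(5.924×10^-5) / 4.571×10^-7 = 1.44

Ω = 1.44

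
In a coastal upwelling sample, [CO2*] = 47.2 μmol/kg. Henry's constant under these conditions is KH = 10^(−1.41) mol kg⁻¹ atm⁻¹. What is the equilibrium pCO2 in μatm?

KH = 10^(−1.41) = 3.890×10^-2 mol kg⁻¹ atm⁻¹
pCO2 = [CO2*]/KH = 47.2×10^-6 / 3.890×10^-2 = 1.21×10^-3 atm = 1210 μatm

pCO2 = 1210 μatm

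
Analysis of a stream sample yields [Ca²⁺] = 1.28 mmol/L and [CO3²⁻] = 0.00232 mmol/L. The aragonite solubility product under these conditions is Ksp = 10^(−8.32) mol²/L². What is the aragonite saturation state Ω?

Ω = 0.620

Ksp = 10^(−8.32) = 4.786×10^-9
Ω = [Ca²⁺][CO3²⁻]/Ksp = (1.28×10^-3)(0.00232×10^-3) / 4.786×10^-9 = 0.620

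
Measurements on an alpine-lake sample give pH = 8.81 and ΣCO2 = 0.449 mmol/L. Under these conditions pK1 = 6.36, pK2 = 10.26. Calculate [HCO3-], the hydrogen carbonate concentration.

α₁ = 1 / (1 + [H⁺]/K1 + K2/[H⁺]) = 1 / (1 + 10^-2.45 + 10^-1.45)
   = 1 / (1 + 0.0035481 + 0.035481) = 1/1.0390 = 0.9624
[HCO3⁻] = α₁ × DIC = 0.9624 × 0.449 = 0.432 mmol/L

[HCO3⁻] = 0.432 mmol/L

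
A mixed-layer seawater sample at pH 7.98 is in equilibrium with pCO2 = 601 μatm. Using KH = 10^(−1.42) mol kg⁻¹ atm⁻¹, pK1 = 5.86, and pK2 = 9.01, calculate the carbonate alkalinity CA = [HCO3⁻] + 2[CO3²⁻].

CA = 3.57 mmol/kg

[CO2*] = KH · pCO2 = 10^(−1.42) × 601×10^-6 = 2.285×10^-5 mol/kg
α₀ = 1/(1 + K1/[H⁺] + K1K2/[H⁺]²) = 1/(1 + 10^+2.12 + 10^+1.09) = 0.006890
DIC = [CO2*]/α₀ = 2.285×10^-5 / 0.006890 = 3.316 mmol/kg
CA = (α₁ + 2α₂)·DIC = (0.9083 + 2×0.08477) × 3.316 = 3.57 mmol/kg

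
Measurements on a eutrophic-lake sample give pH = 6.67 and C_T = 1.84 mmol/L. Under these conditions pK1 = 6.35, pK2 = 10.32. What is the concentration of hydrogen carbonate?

α₁ = 1 / (1 + [H⁺]/K1 + K2/[H⁺]) = 1 / (1 + 10^-0.32 + 10^-3.65)
   = 1 / (1 + 0.47863 + 0.00022387) = 1/1.4789 = 0.6762
[HCO3⁻] = α₁ × DIC = 0.6762 × 1.84 = 1.24 mmol/L

[HCO3⁻] = 1.24 mmol/L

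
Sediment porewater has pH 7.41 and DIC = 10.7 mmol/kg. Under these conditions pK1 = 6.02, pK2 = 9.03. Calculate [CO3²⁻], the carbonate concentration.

α₂ = 1 / (1 + [H⁺]/K2 + [H⁺]²/(K1K2)) = 1 / (1 + 10^+1.62 + 10^+0.23)
   = 1 / (1 + 41.687 + 1.6982) = 1/44.385 = 0.02253
[CO3²⁻] = α₂ × DIC = 0.02253 × 10.7 = 0.241 mmol/kg

[CO3²⁻] = 0.241 mmol/kg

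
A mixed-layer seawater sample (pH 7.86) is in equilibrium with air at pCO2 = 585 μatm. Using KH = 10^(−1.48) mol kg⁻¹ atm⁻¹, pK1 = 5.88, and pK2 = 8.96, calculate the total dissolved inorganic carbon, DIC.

[CO2*] = KH · pCO2 = 10^(−1.48) × 585×10^-6 = 1.937×10^-5 mol/kg
α₀ = 1/(1 + K1/[H⁺] + K1K2/[H⁺]²) = 1/(1 + 10^+1.98 + 10^+0.88) = 0.009608
DIC = [CO2*]/α₀ = 1.937×10^-5 / 0.009608 = 2.02 mmol/kg

DIC = 2.02 mmol/kg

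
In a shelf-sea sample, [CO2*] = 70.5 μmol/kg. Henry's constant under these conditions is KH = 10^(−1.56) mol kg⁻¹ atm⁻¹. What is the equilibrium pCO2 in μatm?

KH = 10^(−1.56) = 2.754×10^-2 mol kg⁻¹ atm⁻¹
pCO2 = [CO2*]/KH = 70.5×10^-6 / 2.754×10^-2 = 2.56×10^-3 atm = 2560 μatm

pCO2 = 2560 μatm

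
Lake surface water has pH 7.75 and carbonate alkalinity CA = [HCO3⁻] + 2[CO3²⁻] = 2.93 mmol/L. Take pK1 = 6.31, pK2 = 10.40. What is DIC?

CA = [HCO3⁻] + 2[CO3²⁻] = (α₁ + 2α₂)·DIC
At pH 7.75: [H⁺]/K1 = 10^-1.44 = 0.036308, K2/[H⁺] = 10^-2.65 = 0.0022387
α₁ = 1/(1 + 0.036308 + 0.0022387) = 1/1.0385 = 0.9629; α₂ = α₁·K2/[H⁺] = 0.002156
α₁ + 2α₂ = 0.9672
DIC = CA / (α₁ + 2α₂) = 2.93 / 0.9672 = 3.03 mmol/L

DIC = 3.03 mmol/L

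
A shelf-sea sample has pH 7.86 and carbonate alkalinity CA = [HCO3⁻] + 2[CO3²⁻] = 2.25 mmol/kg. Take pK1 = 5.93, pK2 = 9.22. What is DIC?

DIC = 2.18 mmol/kg

CA = [HCO3⁻] + 2[CO3²⁻] = (α₁ + 2α₂)·DIC
At pH 7.86: [H⁺]/K1 = 10^-1.93 = 0.011749, K2/[H⁺] = 10^-1.36 = 0.043652
α₁ = 1/(1 + 0.011749 + 0.043652) = 1/1.0554 = 0.9475; α₂ = α₁·K2/[H⁺] = 0.04136
α₁ + 2α₂ = 1.0302
DIC = CA / (α₁ + 2α₂) = 2.25 / 1.0302 = 2.18 mmol/kg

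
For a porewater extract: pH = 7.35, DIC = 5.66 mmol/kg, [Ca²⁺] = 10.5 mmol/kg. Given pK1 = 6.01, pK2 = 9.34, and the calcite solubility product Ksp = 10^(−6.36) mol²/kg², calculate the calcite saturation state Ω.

α₂ = 1 / (1 + [H⁺]/K2 + [H⁺]²/(K1K2)) = 1 / (1 + 10^+1.99 + 10^+0.65)
   = 1 / (1 + 97.724 + 4.4668) = 1/103.19 = 0.009691
[CO3²⁻] = α₂ × DIC = 0.009691 × 5.66 = 0.05485 mmol/kg
Ksp = 10^(−6.36) = 4.365×10^-7
Ω = [Ca²⁺][CO3²⁻]/Ksp = (10.5×10^-3)(5.485×10^-5) / 4.365×10^-7 = 1.32

Ω = 1.32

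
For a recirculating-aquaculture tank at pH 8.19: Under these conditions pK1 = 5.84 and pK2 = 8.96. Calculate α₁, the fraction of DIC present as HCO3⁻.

α₁ = 0.852

α₁ = 1 / (1 + [H⁺]/K1 + K2/[H⁺]) = 1 / (1 + 10^-2.35 + 10^-0.77)
   = 1 / (1 + 0.0044668 + 0.16982) = 1/1.1743 = 0.8516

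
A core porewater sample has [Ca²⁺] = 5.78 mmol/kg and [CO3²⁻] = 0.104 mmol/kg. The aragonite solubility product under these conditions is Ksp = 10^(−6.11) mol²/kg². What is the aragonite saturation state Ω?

Ω = 0.774

Ksp = 10^(−6.11) = 7.762×10^-7
Ω = [Ca²⁺][CO3²⁻]/Ksp = (5.78×10^-3)(0.104×10^-3) / 7.762×10^-7 = 0.774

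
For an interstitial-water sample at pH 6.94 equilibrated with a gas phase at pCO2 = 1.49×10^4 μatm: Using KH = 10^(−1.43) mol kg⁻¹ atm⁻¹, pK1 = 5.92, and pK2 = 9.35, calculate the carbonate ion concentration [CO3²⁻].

[CO2*] = KH · pCO2 = 10^(−1.43) × 1.49×10^4×10^-6 = 5.536×10^-4 mol/kg
α₀ = 1/(1 + K1/[H⁺] + K1K2/[H⁺]²) = 1/(1 + 10^+1.02 + 10^-1.39) = 0.08687
DIC = [CO2*]/α₀ = 5.536×10^-4 / 0.08687 = 6.373 mmol/kg
[CO3²⁻] = α₂·DIC; α₂ = 0.003539, so [CO3²⁻] = 0.003539 × 6.373 = 0.0226 mmol/kg

[CO3²⁻] = 0.0226 mmol/kg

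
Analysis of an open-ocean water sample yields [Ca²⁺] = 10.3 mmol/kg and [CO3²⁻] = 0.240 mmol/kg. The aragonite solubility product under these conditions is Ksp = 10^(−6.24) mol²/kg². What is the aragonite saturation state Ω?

Ω = 4.30

Ksp = 10^(−6.24) = 5.754×10^-7
Ω = [Ca²⁺][CO3²⁻]/Ksp = (10.3×10^-3)(0.240×10^-3) / 5.754×10^-7 = 4.30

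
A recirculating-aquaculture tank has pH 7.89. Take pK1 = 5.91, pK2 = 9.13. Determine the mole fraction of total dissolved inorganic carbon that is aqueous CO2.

α₀ = 0.00980

α₀ = 1 / (1 + K1/[H⁺] + K1K2/[H⁺]²) = 1 / (1 + 10^+1.98 + 10^+0.74)
   = 1 / (1 + 95.499 + 5.4954) = 1/101.99 = 0.009804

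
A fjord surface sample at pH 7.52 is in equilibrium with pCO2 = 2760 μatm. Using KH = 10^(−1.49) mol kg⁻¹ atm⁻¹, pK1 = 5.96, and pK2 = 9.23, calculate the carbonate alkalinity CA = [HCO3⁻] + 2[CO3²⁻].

[CO2*] = KH · pCO2 = 10^(−1.49) × 2760×10^-6 = 8.931×10^-5 mol/kg
α₀ = 1/(1 + K1/[H⁺] + K1K2/[H⁺]²) = 1/(1 + 10^+1.56 + 10^-0.15) = 0.02630
DIC = [CO2*]/α₀ = 8.931×10^-5 / 0.02630 = 3.395 mmol/kg
CA = (α₁ + 2α₂)·DIC = (0.9551 + 2×0.01862) × 3.395 = 3.37 mmol/kg

CA = 3.37 mmol/kg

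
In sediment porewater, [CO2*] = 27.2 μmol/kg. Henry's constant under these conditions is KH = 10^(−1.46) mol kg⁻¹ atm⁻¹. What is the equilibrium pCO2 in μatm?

pCO2 = 784 μatm

KH = 10^(−1.46) = 3.467×10^-2 mol kg⁻¹ atm⁻¹
pCO2 = [CO2*]/KH = 27.2×10^-6 / 3.467×10^-2 = 7.84×10^-4 atm = 784 μatm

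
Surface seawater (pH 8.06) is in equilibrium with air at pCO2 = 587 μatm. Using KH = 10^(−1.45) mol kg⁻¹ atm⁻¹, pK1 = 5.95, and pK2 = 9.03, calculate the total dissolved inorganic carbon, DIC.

DIC = 2.99 mmol/kg

[CO2*] = KH · pCO2 = 10^(−1.45) × 587×10^-6 = 2.083×10^-5 mol/kg
α₀ = 1/(1 + K1/[H⁺] + K1K2/[H⁺]²) = 1/(1 + 10^+2.11 + 10^+1.14) = 0.006962
DIC = [CO2*]/α₀ = 2.083×10^-5 / 0.006962 = 2.99 mmol/kg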